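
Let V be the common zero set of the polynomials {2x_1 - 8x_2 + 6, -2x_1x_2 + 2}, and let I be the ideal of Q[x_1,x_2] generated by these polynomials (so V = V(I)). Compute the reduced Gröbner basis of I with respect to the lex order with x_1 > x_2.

f_1 = 2x_1 - 8x_2 + 6, LT = x_1.
f_2 = -2x_1x_2 + 2, LT = x_1x_2.

S(f_1,f_2): lcm = x_1x_2. S = -4x_2^{2} + 3x_2 + 1.
  reduce S modulo (f_1, f_2):
  remainder -4x_2^{2} + 3x_2 + 1 ≠ 0; add g_3 = -4x_2^{2} + 3x_2 + 1 to the basis.

The other S-polynomials (S(f_1,g_3), S(f_2,g_3)) all reduce to 0 modulo the current basis, so we have a Gröbner basis.
Inter-reduce: drop elements whose leading term is divisible by another's, tail-reduce, and make monic.

G = {x_1 - 4x_2 + 3, x_2^{2} - \tfrac{3}{4}x_2 - \tfrac{1}{4}}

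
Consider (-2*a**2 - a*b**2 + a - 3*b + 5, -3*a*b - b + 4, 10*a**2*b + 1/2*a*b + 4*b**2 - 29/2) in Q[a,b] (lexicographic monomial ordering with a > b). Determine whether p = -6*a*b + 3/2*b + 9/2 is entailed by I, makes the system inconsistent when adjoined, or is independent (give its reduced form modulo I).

-6*a*b + 3/2*b + 9/2 lies in I (it reduces to 0).

First compute the reduced Gröbner basis of I by Buchberger's algorithm.
f_1 = -2*a**2 - a*b**2 + a - 3*b + 5, LT = a**2.
f_2 = -3*a*b - b + 4, LT = a*b.
f_3 = 10*a**2*b + 1/2*a*b + 4*b**2 - 29/2, LT = a**2*b.

S(f_1,f_2): lcm = a**2*b. S = 1/2*a*b**3 - 5/6*a*b + 4/3*a + 3/2*b**2 - 5/2*b.
  reduce S modulo (f_1, f_2, f_3):
  remainder 4/3*a - 1/6*b**3 + 13/6*b**2 - 20/9*b - 10/9 ≠ 0; add h_4 = 4/3*a - 1/6*b**3 + 13/6*b**2 - 20/9*b - 10/9 to the basis.

S(f_1,f_3): lcm = a**2*b. S = 1/2*a*b**3 - 11/20*a*b + 11/10*b**2 - 5/2*b + 29/20.
  reduce S modulo (f_1, f_2, f_3, h_4):
  remainder -1/6*b**3 + 53/30*b**2 - 139/60*b + 43/60 ≠ 0; add h_5 = -1/6*b**3 + 53/30*b**2 - 139/60*b + 43/60 to the basis.

S(f_2,h_4): lcm = a*b. S = 1/8*b**4 - 13/8*b**3 + 5/3*b**2 + 7/6*b - 4/3.
  reduce S modulo (f_1, f_2, f_3, h_4, h_5):
  remainder -3901/1200*b**2 + 7049/1200*b - 787/300 ≠ 0; add h_6 = -3901/1200*b**2 + 7049/1200*b - 787/300 to the basis.

S(f_2,h_5): lcm = a*b**3. S = 53/5*a*b**2 - 139/10*a*b + 43/10*a + 1/3*b**3 - 4/3*b**2.
  reduce S modulo (f_1, f_2, f_3, h_4, h_5, h_6):
  remainder 17017957/1872480*b - 17017957/1872480 ≠ 0; add h_7 = 17017957/1872480*b - 17017957/1872480 to the basis.

The other S-polynomials (S(f_2,f_3), S(f_1,h_4), S(f_3,h_4), S(f_1,h_5), S(f_3,h_5), S(h_4,h_5), S(f_1,h_6), S(f_2,h_6), S(f_3,h_6), S(h_4,h_6), S(h_5,h_6), S(f_1,h_7), S(f_2,h_7), S(f_3,h_7), S(h_4,h_7), S(h_5,h_7), S(h_6,h_7)) all reduce to 0 modulo the current basis, so we have a Gröbner basis.
Inter-reduce: drop elements whose leading term is divisible by another's, tail-reduce, and make monic.
Reduced Gröbner basis: {a - 1, b - 1}.
Label its elements g_1 = a - 1, g_2 = b - 1.

Reduce p = -6*a*b + 3/2*b + 9/2 modulo G:
  leading term a*b: subtract (-6*b)·g_1 from -6*a*b + 3/2*b + 9/2 → -9/2*b + 9/2
  leading term b: subtract (-9/2)·g_2 from -9/2*b + 9/2 → 0
  normal form = 0.
Since the normal form is 0, p ∈ I.

Ideal membership is decidable via reduction modulo a Gröbner basis.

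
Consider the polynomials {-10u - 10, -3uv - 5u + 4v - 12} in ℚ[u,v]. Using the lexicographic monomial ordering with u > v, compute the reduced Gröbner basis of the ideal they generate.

G = {u + 1, v - 1}

f_1 = -10u - 10, LT = u.
f_2 = -3uv - 5u + 4v - 12, LT = uv.

S(f_1,f_2): lcm = uv. S = -5/3u + 7/3v - 4.
  leading term u: subtract (⅙)·f_1 from -5/3u + 7/3v - 4 → 7/3v - 7/3
  leading term v: no divisor's leading term divides it; move 7/3v to the remainder.
  leading term 1: no divisor's leading term divides it; move -7/3 to the remainder.
  remainder 7/3v - 7/3 ≠ 0; add g_3 = 7/3v - 7/3 to the basis.

S(f_1,g_3): leading monomials are coprime, so the S-polynomial reduces to 0 (Buchberger's first criterion).
S(f_2,g_3): lcm = uv. S = 8/3u - 4/3v + 4.
  leading term u: subtract (-4/15)·f_1 from 8/3u - 4/3v + 4 → -4/3v + 4/3
  leading term v: subtract (-4/7)·g_3 from -4/3v + 4/3 → 0
  remainder 0.

Every S-polynomial of the final basis reduces to 0, so we have a Gröbner basis.
Inter-reduce: drop elements whose leading term is divisible by another's, tail-reduce, and make monic.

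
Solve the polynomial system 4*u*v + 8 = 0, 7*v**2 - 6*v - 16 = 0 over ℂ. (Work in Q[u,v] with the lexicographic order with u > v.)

Compute a lex Gröbner basis by Buchberger's algorithm.
f_1 = 4*u*v + 8, LT = u*v.
f_2 = 7*v**2 - 6*v - 16, LT = v**2.

S(f_1,f_2): lcm = u*v**2. S = 6/7*u*v + 16/7*u + 2*v.
  reduce S modulo (f_1, f_2):
  remainder 16/7*u + 2*v - 12/7 ≠ 0; add h_3 = 16/7*u + 2*v - 12/7 to the basis.

The other S-polynomials (S(f_1,h_3), S(f_2,h_3)) all reduce to 0 modulo the current basis, so we have a Gröbner basis.
Inter-reduce: drop elements whose leading term is divisible by another's, tail-reduce, and make monic.
Reduced Gröbner basis: {u + 7/8*v - 3/4, v**2 - 6/7*v - 16/7}.

From the last basis element, v**2 - 6/7*v - 16/7 = 0, so v takes values in {-8/7, 2}. Each choice, substituted upward through the basis, yields the corresponding point(s) of the solution set.
  v = -8/7: the earlier basis element becomes u - 7/4 = 0, giving u = 7/4 — point (7/4, -8/7).
  v = 2: the earlier basis element becomes u + 1 = 0, giving u = -1 — point (-1, 2).

{(7/4, -8/7), (-1, 2)}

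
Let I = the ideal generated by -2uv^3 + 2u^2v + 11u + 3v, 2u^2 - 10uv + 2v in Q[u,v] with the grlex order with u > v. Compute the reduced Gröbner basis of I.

G = {uv^3 - 5uv^2 + v^2 - 11/2u - 3/2v, v^4 - uv^2 + 3/2uv - 15/2v^2 - 11/2v, u^2 - 5uv + v}

Buchberger's algorithm terminates because the ascending chain of leading-term ideals stabilizes.

f_1 = -2uv^3 + 2u^2v + 11u + 3v, LT = uv^3.
f_2 = 2u^2 - 10uv + 2v, LT = u^2.

S(f_1,f_2): lcm = u^2v^3. S = 5uv^4 - u^3v - v^4 - 11/2u^2 - 3/2uv.
  leading term uv^4: subtract (-5/2v)·f_1 from 5uv^4 - u^3v - v^4 - 11/2u^2 - 3/2uv → -u^3v + 5u^2v^2 - v^4 - 11/2u^2 + 26uv + 15/2v^2
  leading term u^3v: subtract (-1/2uv)·f_2 from -u^3v + 5u^2v^2 - v^4 - 11/2u^2 + 26uv + 15/2v^2 → -v^4 + uv^2 - 11/2u^2 + 26uv + 15/2v^2
  leading term v^4: no divisor's leading term divides it; move -v^4 to the remainder.
  leading term uv^2: no divisor's leading term divides it; move uv^2 to the remainder.
  leading term u^2: subtract (-11/4)·f_2 from -11/2u^2 + 26uv + 15/2v^2 → -3/2uv + 15/2v^2 + 11/2v
  leading term uv: no divisor's leading term divides it; move -3/2uv to the remainder.
  leading term v^2: no divisor's leading term divides it; move 15/2v^2 to the remainder.
  leading term v: no divisor's leading term divides it; move 11/2v to the remainder.
  remainder -v^4 + uv^2 - 3/2uv + 15/2v^2 + 11/2v ≠ 0; add g_3 = -v^4 + uv^2 - 3/2uv + 15/2v^2 + 11/2v to the basis.

S(f_1,g_3): lcm = uv^4. S = -3/2u^2v + 15/2uv^2 - 3/2v^2.
  leading term u^2v: subtract (-3/4v)·f_2 from -3/2u^2v + 15/2uv^2 - 3/2v^2 → 0
  remainder 0.

S(f_2,g_3): leading monomials are coprime, so the S-polynomial reduces to 0 (Buchberger's first criterion).
Every S-polynomial of the final basis reduces to 0, so we have a Gröbner basis.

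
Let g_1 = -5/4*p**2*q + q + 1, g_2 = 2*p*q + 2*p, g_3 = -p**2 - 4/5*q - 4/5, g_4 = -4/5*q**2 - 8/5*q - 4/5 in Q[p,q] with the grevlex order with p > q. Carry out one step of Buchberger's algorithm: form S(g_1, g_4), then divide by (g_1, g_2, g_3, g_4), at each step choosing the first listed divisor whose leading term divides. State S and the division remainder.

S(g_1, g_4) = -2*p**2*q - p**2 - 4/5*q**2 - 4/5*q; remainder on division = 0.

lcm(LM(g_1), LM(g_4)) = p**2*q**2.
S = (lcm/LT(g_1))·g_1 − (lcm/LT(g_4))·g_4 = -2*p**2*q - p**2 - 4/5*q**2 - 4/5*q.
Reduce S modulo (g_1, g_2, g_3, g_4) in that order:
  leading term p**2*q: subtract (8/5)·g_1 from -2*p**2*q - p**2 - 4/5*q**2 - 4/5*q → -p**2 - 4/5*q**2 - 12/5*q - 8/5
  leading term p**2: subtract (1)·g_3 from -p**2 - 4/5*q**2 - 12/5*q - 8/5 → -4/5*q**2 - 8/5*q - 4/5
  leading term q**2: subtract (1)·g_4 from -4/5*q**2 - 8/5*q - 4/5 → 0
The remainder is 0, so this S-polynomial contributes no new basis element.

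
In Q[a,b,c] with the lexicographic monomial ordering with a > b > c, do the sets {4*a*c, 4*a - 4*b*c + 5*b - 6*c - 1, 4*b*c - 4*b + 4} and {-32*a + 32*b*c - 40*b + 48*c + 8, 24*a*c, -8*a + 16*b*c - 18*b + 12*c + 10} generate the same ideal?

Yes, the ideals are equal.

Two ideals are equal iff their reduced Gröbner bases coincide (the reduced basis is unique for a fixed ordering).
Buchberger on the first generating set:
f_1 = 4*a*c, LT = a*c.
f_2 = 4*a - 4*b*c + 5*b - 6*c - 1, LT = a.
f_3 = 4*b*c - 4*b + 4, LT = b*c.

S(f_1,f_2): lcm = a*c. S = b*c**2 - 5/4*b*c + 3/2*c**2 + 1/4*c.
  leading term b*c**2: subtract (1/4*c)·f_3 from b*c**2 - 5/4*b*c + 3/2*c**2 + 1/4*c → -1/4*b*c + 3/2*c**2 - 3/4*c
  leading term b*c: subtract (-1/16)·f_3 from -1/4*b*c + 3/2*c**2 - 3/4*c → -1/4*b + 3/2*c**2 - 3/4*c + 1/4
  leading term b: no divisor's leading term divides it; move -1/4*b to the remainder.
  leading term c**2: no divisor's leading term divides it; move 3/2*c**2 to the remainder.
  leading term c: no divisor's leading term divides it; move -3/4*c to the remainder.
  leading term 1: no divisor's leading term divides it; move 1/4 to the remainder.
  remainder -1/4*b + 3/2*c**2 - 3/4*c + 1/4 ≠ 0; add g_4 = -1/4*b + 3/2*c**2 - 3/4*c + 1/4 to the basis.

S(f_3,g_4): lcm = b*c. S = -b + 6*c**3 - 3*c**2 + c + 1.
  leading term b: subtract (4)·g_4 from -b + 6*c**3 - 3*c**2 + c + 1 → 6*c**3 - 9*c**2 + 4*c
  leading term c**3: no divisor's leading term divides it; move 6*c**3 to the remainder.
  leading term c**2: no divisor's leading term divides it; move -9*c**2 to the remainder.
  leading term c: no divisor's leading term divides it; move 4*c to the remainder.
  remainder 6*c**3 - 9*c**2 + 4*c ≠ 0; add g_5 = 6*c**3 - 9*c**2 + 4*c to the basis.

The other S-polynomials (S(f_1,f_3), S(f_2,f_3), S(f_1,g_4), S(f_2,g_4), S(f_1,g_5), S(f_2,g_5), S(f_3,g_5), S(g_4,g_5)) all reduce to 0 modulo the current basis, so we have a Gröbner basis.
Inter-reduce: drop elements whose leading term is divisible by another's, tail-reduce, and make monic.
Reduced Gröbner basis: {a + 3/2*c**2 - 9/4*c + 1, b - 6*c**2 + 3*c - 1, c**3 - 3/2*c**2 + 2/3*c}.

Buchberger on the second generating set:
h_1 = -32*a + 32*b*c - 40*b + 48*c + 8, LT = a.
h_2 = 24*a*c, LT = a*c.
h_3 = -8*a + 16*b*c - 18*b + 12*c + 10, LT = a.

S(h_1,h_2): lcm = a*c. S = -b*c**2 + 5/4*b*c - 3/2*c**2 - 1/4*c.
  leading term b*c**2: no divisor's leading term divides it; move -b*c**2 to the remainder.
  leading term b*c: no divisor's leading term divides it; move 5/4*b*c to the remainder.
  leading term c**2: no divisor's leading term divides it; move -3/2*c**2 to the remainder.
  leading term c: no divisor's leading term divides it; move -1/4*c to the remainder.
  remainder -b*c**2 + 5/4*b*c - 3/2*c**2 - 1/4*c ≠ 0; add k_4 = -b*c**2 + 5/4*b*c - 3/2*c**2 - 1/4*c to the basis.

S(h_1,h_3): lcm = a. S = b*c - b + 1.
  leading term b*c: no divisor's leading term divides it; move b*c to the remainder.
  leading term b: no divisor's leading term divides it; move -b to the remainder.
  leading term 1: no divisor's leading term divides it; move 1 to the remainder.
  remainder b*c - b + 1 ≠ 0; add k_5 = b*c - b + 1 to the basis.

S(h_2,h_3): lcm = a*c. S = 2*b*c**2 - 9/4*b*c + 3/2*c**2 + 5/4*c.
  leading term b*c**2: subtract (-2)·k_4 from 2*b*c**2 - 9/4*b*c + 3/2*c**2 + 5/4*c → 1/4*b*c - 3/2*c**2 + 3/4*c
  leading term b*c: subtract (1/4)·k_5 from 1/4*b*c - 3/2*c**2 + 3/4*c → 1/4*b - 3/2*c**2 + 3/4*c - 1/4
  leading term b: no divisor's leading term divides it; move 1/4*b to the remainder.
  leading term c**2: no divisor's leading term divides it; move -3/2*c**2 to the remainder.
  leading term c: no divisor's leading term divides it; move 3/4*c to the remainder.
  leading term 1: no divisor's leading term divides it; move -1/4 to the remainder.
  remainder 1/4*b - 3/2*c**2 + 3/4*c - 1/4 ≠ 0; add k_6 = 1/4*b - 3/2*c**2 + 3/4*c - 1/4 to the basis.

S(k_4,k_6): lcm = b*c**2. S = -5/4*b*c + 6*c**4 - 3*c**3 + 5/2*c**2 + 1/4*c.
  leading term b*c: subtract (-5/4)·k_5 from -5/4*b*c + 6*c**4 - 3*c**3 + 5/2*c**2 + 1/4*c → -5/4*b + 6*c**4 - 3*c**3 + 5/2*c**2 + 1/4*c + 5/4
  leading term b: subtract (-5)·k_6 from -5/4*b + 6*c**4 - 3*c**3 + 5/2*c**2 + 1/4*c + 5/4 → 6*c**4 - 3*c**3 - 5*c**2 + 4*c
  leading term c**4: no divisor's leading term divides it; move 6*c**4 to the remainder.
  leading term c**3: no divisor's leading term divides it; move -3*c**3 to the remainder.
  leading term c**2: no divisor's leading term divides it; move -5*c**2 to the remainder.
  leading term c: no divisor's leading term divides it; move 4*c to the remainder.
  remainder 6*c**4 - 3*c**3 - 5*c**2 + 4*c ≠ 0; add k_7 = 6*c**4 - 3*c**3 - 5*c**2 + 4*c to the basis.

S(k_5,k_6): lcm = b*c. S = -b + 6*c**3 - 3*c**2 + c + 1.
  leading term b: subtract (-4)·k_6 from -b + 6*c**3 - 3*c**2 + c + 1 → 6*c**3 - 9*c**2 + 4*c
  leading term c**3: no divisor's leading term divides it; move 6*c**3 to the remainder.
  leading term c**2: no divisor's leading term divides it; move -9*c**2 to the remainder.
  leading term c: no divisor's leading term divides it; move 4*c to the remainder.
  remainder 6*c**3 - 9*c**2 + 4*c ≠ 0; add k_8 = 6*c**3 - 9*c**2 + 4*c to the basis.

The other S-polynomials (S(h_1,k_4), S(h_2,k_4), S(h_3,k_4), S(h_1,k_5), S(h_2,k_5), S(h_3,k_5), S(k_4,k_5), S(h_1,k_6), S(h_2,k_6), S(h_3,k_6), S(h_1,k_7), S(h_2,k_7), S(h_3,k_7), S(k_4,k_7), S(k_5,k_7), S(k_6,k_7), S(h_1,k_8), S(h_2,k_8), S(h_3,k_8), S(k_4,k_8), S(k_5,k_8), S(k_6,k_8), S(k_7,k_8)) all reduce to 0 modulo the current basis, so we have a Gröbner basis.
Inter-reduce: drop elements whose leading term is divisible by another's, tail-reduce, and make monic.
Reduced Gröbner basis: {a + 3/2*c**2 - 9/4*c + 1, b - 6*c**2 + 3*c - 1, c**3 - 3/2*c**2 + 2/3*c}.

Same reduced basis, so the two generating sets span the same ideal.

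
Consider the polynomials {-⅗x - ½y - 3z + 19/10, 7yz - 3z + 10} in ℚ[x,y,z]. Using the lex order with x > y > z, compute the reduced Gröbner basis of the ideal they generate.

The reduced Gröbner basis is the canonical form of the ideal for this ordering.

f_1 = -⅗x - ½y - 3z + 19/10, LT = x.
f_2 = 7yz - 3z + 10, LT = yz.

S(f_1,f_2): leading monomials are coprime, so the S-polynomial reduces to 0 (Buchberger's first criterion).
Every S-polynomial of the final basis reduces to 0, so we have a Gröbner basis.

G = {x + ⅚y + 5z - 19/6, yz - 3/7z + 10/7}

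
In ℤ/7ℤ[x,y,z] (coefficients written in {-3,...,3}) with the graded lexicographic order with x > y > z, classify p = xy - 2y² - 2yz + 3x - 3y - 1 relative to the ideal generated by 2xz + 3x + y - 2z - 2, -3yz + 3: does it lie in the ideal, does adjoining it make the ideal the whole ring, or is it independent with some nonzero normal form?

xy - 2y² - 2yz + 3x - 3y - 1 lies in I (it reduces to 0).

First compute the reduced Gröbner basis of I by Buchberger's algorithm.
f_1 = 2xz + 3x + y - 2z - 2, LT = xz.
f_2 = -3yz + 3, LT = yz.

S(f_1,f_2): lcm = xyz. S = -2xy - 3y² - yz + x - y.
  leading term xy: no divisor's leading term divides it; move -2xy to the remainder.
  leading term y²: no divisor's leading term divides it; move -3y² to the remainder.
  leading term yz: subtract (-2)·f_2 from -yz + x - y → x - y - 1
  leading term x: no divisor's leading term divides it; move x to the remainder.
  leading term y: no divisor's leading term divides it; move -y to the remainder.
  leading term 1: no divisor's leading term divides it; move -1 to the remainder.
  remainder -2xy - 3y² + x - y - 1 ≠ 0; add h_3 = -2xy - 3y² + x - y - 1 to the basis.

The other S-polynomials (S(f_1,h_3), S(f_2,h_3)) all reduce to 0 modulo the current basis, so we have a Gröbner basis.
Inter-reduce: drop elements whose leading term is divisible by another's, tail-reduce, and make monic.
Reduced Gröbner basis: {xy - 2y² + 3x - 3y - 3, xz - 2x - 3y - z - 1, yz - 1}.
Label its elements g_1 = xy - 2y² + 3x - 3y - 3, g_2 = xz - 2x - 3y - z - 1, g_3 = yz - 1.

Reduce p = xy - 2y² - 2yz + 3x - 3y - 1 modulo G:
  leading term xy: subtract (1)·g_1 from xy - 2y² - 2yz + 3x - 3y - 1 → -2yz + 2
  leading term yz: subtract (-2)·g_3 from -2yz + 2 → 0
  normal form = 0.
Since the normal form is 0, p ∈ I.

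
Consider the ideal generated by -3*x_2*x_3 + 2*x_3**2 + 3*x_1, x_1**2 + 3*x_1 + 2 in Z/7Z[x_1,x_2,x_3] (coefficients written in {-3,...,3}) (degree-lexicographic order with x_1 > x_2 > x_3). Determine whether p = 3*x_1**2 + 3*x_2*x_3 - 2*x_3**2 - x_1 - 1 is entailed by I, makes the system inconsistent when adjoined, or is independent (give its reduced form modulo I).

First compute the reduced Gröbner basis of I by Buchberger's algorithm.
f_1 = -3*x_2*x_3 + 2*x_3**2 + 3*x_1, LT = x_2*x_3.
f_2 = x_1**2 + 3*x_1 + 2, LT = x_1**2.

The S-polynomials (S(f_1,f_2)) all reduce to 0 modulo the current basis, so we have a Gröbner basis.
Inter-reduce: drop elements whose leading term is divisible by another's, tail-reduce, and make monic.
Reduced Gröbner basis: {x_1**2 + 3*x_1 + 2, x_2*x_3 - 3*x_3**2 - x_1}.
Label its elements g_1 = x_1**2 + 3*x_1 + 2, g_2 = x_2*x_3 - 3*x_3**2 - x_1.

Reduce p = 3*x_1**2 + 3*x_2*x_3 - 2*x_3**2 - x_1 - 1 modulo G:
  leading term x_1**2: subtract (3)·g_1 from 3*x_1**2 + 3*x_2*x_3 - 2*x_3**2 - x_1 - 1 → 3*x_2*x_3 - 2*x_3**2 - 3*x_1
  leading term x_2*x_3: subtract (3)·g_2 from 3*x_2*x_3 - 2*x_3**2 - 3*x_1 → 0
  normal form = 0.
Since the normal form is 0, p ∈ I.

The remainder on division by a Gröbner basis is unique — it is the normal form.

3*x_1**2 + 3*x_2*x_3 - 2*x_3**2 - x_1 - 1 lies in I (it reduces to 0).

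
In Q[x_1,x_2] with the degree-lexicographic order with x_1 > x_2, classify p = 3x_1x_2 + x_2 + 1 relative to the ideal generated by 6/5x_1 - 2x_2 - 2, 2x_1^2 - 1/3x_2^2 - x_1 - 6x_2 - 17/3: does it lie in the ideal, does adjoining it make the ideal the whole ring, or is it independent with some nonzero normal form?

3x_1x_2 + x_2 + 1 is independent of I; its normal form modulo I is 127/47x_2 + 127/47.

First compute the reduced Gröbner basis of I by Buchberger's algorithm.
f_1 = 6/5x_1 - 2x_2 - 2, LT = x_1.
f_2 = 2x_1^2 - 1/3x_2^2 - x_1 - 6x_2 - 17/3, LT = x_1^2.

S(f_1,f_2): lcm = x_1^2. S = -5/3x_1x_2 + 1/6x_2^2 - 7/6x_1 + 3x_2 + 17/6.
  leading term x_1x_2: subtract (-25/18x_2)·f_1 from -5/3x_1x_2 + 1/6x_2^2 - 7/6x_1 + 3x_2 + 17/6 → -47/18x_2^2 - 7/6x_1 + 2/9x_2 + 17/6
  leading term x_2^2: no divisor's leading term divides it; move -47/18x_2^2 to the remainder.
  leading term x_1: subtract (-35/36)·f_1 from -7/6x_1 + 2/9x_2 + 17/6 → -31/18x_2 + 8/9
  leading term x_2: no divisor's leading term divides it; move -31/18x_2 to the remainder.
  leading term 1: no divisor's leading term divides it; move 8/9 to the remainder.
  remainder -47/18x_2^2 - 31/18x_2 + 8/9 ≠ 0; add h_3 = -47/18x_2^2 - 31/18x_2 + 8/9 to the basis.

S(f_1,h_3): leading monomials are coprime, so the S-polynomial reduces to 0 (Buchberger's first criterion).
S(f_2,h_3): leading monomials are coprime, so the S-polynomial reduces to 0 (Buchberger's first criterion).
Every S-polynomial of the final basis reduces to 0, so we have a Gröbner basis.
Inter-reduce: drop elements whose leading term is divisible by another's, tail-reduce, and make monic.
Reduced Gröbner basis: {x_2^2 + 31/47x_2 - 16/47, x_1 - 5/3x_2 - 5/3}.
Label its elements g_1 = x_2^2 + 31/47x_2 - 16/47, g_2 = x_1 - 5/3x_2 - 5/3.

Reduce p = 3x_1x_2 + x_2 + 1 modulo G:
  leading term x_1x_2: subtract (3x_2)·g_2 from 3x_1x_2 + x_2 + 1 → 5x_2^2 + 6x_2 + 1
  leading term x_2^2: subtract (5)·g_1 from 5x_2^2 + 6x_2 + 1 → 127/47x_2 + 127/47
  leading term x_2: no divisor's leading term divides it; move 127/47x_2 to the remainder.
  leading term 1: no divisor's leading term divides it; move 127/47 to the remainder.
  normal form = 127/47x_2 + 127/47.
The normal form is nonzero, so p ∉ I. Since p minus its normal form lies in I, I + (p) = I + (r) where r = 127/47x_2 + 127/47; decide whether this ideal is the whole ring.
Run Buchberger on G together with r (pairs among the g_i already reduce to 0 since G is a Gröbner basis):
g_1 = x_2^2 + 31/47x_2 - 16/47, LT = x_2^2.
g_2 = x_1 - 5/3x_2 - 5/3, LT = x_1.
r = 127/47x_2 + 127/47, LT = x_2.

S(g_1,g_2): leading monomials are coprime, so the S-polynomial reduces to 0 (Buchberger's first criterion).
S(g_1,r): lcm = x_2^2. S = -16/47x_2 - 16/47.
  leading term x_2: subtract (-16/127)·r from -16/47x_2 - 16/47 → 0
  remainder 0.

S(g_2,r): leading monomials are coprime, so the S-polynomial reduces to 0 (Buchberger's first criterion).
Every S-polynomial of the final basis reduces to 0, so we have a Gröbner basis.
Inter-reduce: drop elements whose leading term is divisible by another's, tail-reduce, and make monic.
Reduced Gröbner basis: {x_1, x_2 + 1}.
The reduced Gröbner basis of I + (p) is {x_1, x_2 + 1} ≠ {1}, a proper ideal, so the enlarged system stays consistent: p is independent of I, with normal form 127/47x_2 + 127/47.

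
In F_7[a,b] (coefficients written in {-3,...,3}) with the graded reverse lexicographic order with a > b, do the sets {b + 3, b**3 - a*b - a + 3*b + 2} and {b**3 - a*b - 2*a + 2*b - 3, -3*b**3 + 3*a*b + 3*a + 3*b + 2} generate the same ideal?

Since reduced Gröbner bases are canonical representatives of ideals under a given ordering, it suffices to compute and compare them.
Buchberger on the first generating set:
f_1 = b + 3, LT = b.
f_2 = b**3 - a*b - a + 3*b + 2, LT = b**3.

S(f_1,f_2): lcm = b**3. S = a*b + 3*b**2 + a - 3*b - 2.
  leading term a*b: subtract (a)·f_1 from a*b + 3*b**2 + a - 3*b - 2 → 3*b**2 - 2*a - 3*b - 2
  leading term b**2: subtract (3*b)·f_1 from 3*b**2 - 2*a - 3*b - 2 → -2*a + 2*b - 2
  leading term a: no divisor's leading term divides it; move -2*a to the remainder.
  leading term b: subtract (2)·f_1 from 2*b - 2 → -1
  leading term 1: no divisor's leading term divides it; move -1 to the remainder.
  remainder -2*a - 1 ≠ 0; add g_3 = -2*a - 1 to the basis.

The other S-polynomials (S(f_1,g_3), S(f_2,g_3)) all reduce to 0 modulo the current basis, so we have a Gröbner basis.
Inter-reduce: drop elements whose leading term is divisible by another's, tail-reduce, and make monic.
Reduced Gröbner basis: {a - 3, b + 3}.

Buchberger on the second generating set:
h_1 = b**3 - a*b - 2*a + 2*b - 3, LT = b**3.
h_2 = -3*b**3 + 3*a*b + 3*a + 3*b + 2, LT = b**3.

S(h_1,h_2): lcm = b**3. S = -a + 3*b.
  leading term a: no divisor's leading term divides it; move -a to the remainder.
  leading term b: no divisor's leading term divides it; move 3*b to the remainder.
  remainder -a + 3*b ≠ 0; add k_3 = -a + 3*b to the basis.

The other S-polynomials (S(h_1,k_3), S(h_2,k_3)) all reduce to 0 modulo the current basis, so we have a Gröbner basis.
Inter-reduce: drop elements whose leading term is divisible by another's, tail-reduce, and make monic.
Reduced Gröbner basis: {b**3 - 3*b**2 + 3*b - 3, a - 3*b}.

These differ, so the ideals are not equal.

No, the ideals differ.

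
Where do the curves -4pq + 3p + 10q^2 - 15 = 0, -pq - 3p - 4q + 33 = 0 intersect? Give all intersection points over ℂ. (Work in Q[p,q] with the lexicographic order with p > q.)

{(5, 2), (-3 + sqrt(151), -33/10 + 3*sqrt(151)/10), (-sqrt(151) - 3, -3*sqrt(151)/10 - 33/10)}

Compute a lex Gröbner basis by Buchberger's algorithm.
f_1 = -4pq + 3p + 10q^2 - 15, LT = pq.
f_2 = -pq - 3p - 4q + 33, LT = pq.

S(f_1,f_2): lcm = pq. S = -15/4p - 5/2q^2 - 4q + 147/4.
  leading term p: no divisor's leading term divides it; move -15/4p to the remainder.
  leading term q^2: no divisor's leading term divides it; move -5/2q^2 to the remainder.
  leading term q: no divisor's leading term divides it; move -4q to the remainder.
  leading term 1: no divisor's leading term divides it; move 147/4 to the remainder.
  remainder -15/4p - 5/2q^2 - 4q + 147/4 ≠ 0; add h_3 = -15/4p - 5/2q^2 - 4q + 147/4 to the basis.

S(f_1,h_3): lcm = pq. S = -3/4p - 2/3q^3 - 107/30q^2 + 49/5q + 15/4.
  leading term p: subtract (1/5)·h_3 from -3/4p - 2/3q^3 - 107/30q^2 + 49/5q + 15/4 → -2/3q^3 - 46/15q^2 + 53/5q - 18/5
  leading term q^3: no divisor's leading term divides it; move -2/3q^3 to the remainder.
  leading term q^2: no divisor's leading term divides it; move -46/15q^2 to the remainder.
  leading term q: no divisor's leading term divides it; move 53/5q to the remainder.
  leading term 1: no divisor's leading term divides it; move -18/5 to the remainder.
  remainder -2/3q^3 - 46/15q^2 + 53/5q - 18/5 ≠ 0; add h_4 = -2/3q^3 - 46/15q^2 + 53/5q - 18/5 to the basis.

The other S-polynomials (S(f_2,h_3), S(f_1,h_4), S(f_2,h_4), S(h_3,h_4)) all reduce to 0 modulo the current basis, so we have a Gröbner basis.
Inter-reduce: drop elements whose leading term is divisible by another's, tail-reduce, and make monic.
Reduced Gröbner basis: {p + 2/3q^2 + 16/15q - 49/5, q^3 + 23/5q^2 - 159/10q + 27/5}.

Since the basis is lex-ordered, q^3 + 23/5q^2 - 159/10q + 27/5 is univariate in q. Its roots are {2, -33/10 + 3*sqrt(151)/10, -3*sqrt(151)/10 - 33/10}. Back-substituting each root into the other basis elements fixes the other coordinates.
  q = 2: the earlier basis element becomes p - 5 = 0, giving p = 5 — point (5, 2).
  q = -33/10 + 3*sqrt(151)/10: the earlier basis element becomes p - sqrt(151) + 3 = 0, giving p = -3 + sqrt(151) — point (-3 + sqrt(151), -33/10 + 3*sqrt(151)/10).
  q = -3*sqrt(151)/10 - 33/10: the earlier basis element becomes p + 3 + sqrt(151) = 0, giving p = -sqrt(151) - 3 — point (-sqrt(151) - 3, -3*sqrt(151)/10 - 33/10).
Substituting each solution back into the original system confirms all equations vanish.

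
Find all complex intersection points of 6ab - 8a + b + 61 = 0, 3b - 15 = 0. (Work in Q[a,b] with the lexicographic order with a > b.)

Compute a lex Gröbner basis by Buchberger's algorithm.
f_1 = 6ab - 8a + b + 61, LT = ab.
f_2 = 3b - 15, LT = b.

S(f_1,f_2): lcm = ab. S = 11/3a + 1/6b + 61/6.
  reduce S modulo (f_1, f_2):
  remainder 11/3a + 11 ≠ 0; add h_3 = 11/3a + 11 to the basis.

The other S-polynomials (S(f_1,h_3), S(f_2,h_3)) all reduce to 0 modulo the current basis, so we have a Gröbner basis.
Inter-reduce: drop elements whose leading term is divisible by another's, tail-reduce, and make monic.
Reduced Gröbner basis: {a + 3, b - 5}.

Since the basis is lex-ordered, b - 5 is univariate in b. Its roots are {5}. Back-substituting each root into the other basis elements fixes the other coordinates.
  b = 5: the earlier basis element becomes a + 3 = 0, giving a = -3 — point (-3, 5).

{(-3, 5)}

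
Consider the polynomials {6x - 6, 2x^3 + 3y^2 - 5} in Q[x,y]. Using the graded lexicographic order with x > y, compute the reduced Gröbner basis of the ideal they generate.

This is the nonlinear analogue of row-reducing a linear system.

f_1 = 6x - 6, LT = x.
f_2 = 2x^3 + 3y^2 - 5, LT = x^3.

S(f_1,f_2): lcm = x^3. S = -x^2 - 3/2y^2 + 5/2.
  leading term x^2: subtract (-1/6x)·f_1 from -x^2 - 3/2y^2 + 5/2 → -3/2y^2 - x + 5/2
  leading term y^2: no divisor's leading term divides it; move -3/2y^2 to the remainder.
  leading term x: subtract (-1/6)·f_1 from -x + 5/2 → 3/2
  leading term 1: no divisor's leading term divides it; move 3/2 to the remainder.
  remainder -3/2y^2 + 3/2 ≠ 0; add g_3 = -3/2y^2 + 3/2 to the basis.

The other S-polynomials (S(f_1,g_3), S(f_2,g_3)) all reduce to 0 modulo the current basis, so we have a Gröbner basis.
Inter-reduce: drop elements whose leading term is divisible by another's, tail-reduce, and make monic.

G = {y^2 - 1, x - 1}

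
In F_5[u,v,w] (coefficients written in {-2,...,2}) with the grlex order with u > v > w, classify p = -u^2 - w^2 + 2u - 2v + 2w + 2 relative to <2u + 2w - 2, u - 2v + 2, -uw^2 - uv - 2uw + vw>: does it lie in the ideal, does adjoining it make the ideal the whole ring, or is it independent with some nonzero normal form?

First compute the reduced Gröbner basis of I by Buchberger's algorithm.
f_1 = 2u + 2w - 2, LT = u.
f_2 = u - 2v + 2, LT = u.
f_3 = -uw^2 - uv - 2uw + vw, LT = uw^2.

S(f_1,f_2): lcm = u. S = 2v + w + 2.
  reduce S modulo (f_1, f_2, f_3):
  remainder 2v + w + 2 ≠ 0; add h_4 = 2v + w + 2 to the basis.

S(f_1,f_3): lcm = uw^2. S = w^3 - uv - 2uw + vw - w^2.
  reduce S modulo (f_1, f_2, f_3, h_4):
  remainder w^3 - w + 1 ≠ 0; add h_5 = w^3 - w + 1 to the basis.

The other S-polynomials (S(f_2,f_3), S(f_1,h_4), S(f_2,h_4), S(f_3,h_4), S(f_1,h_5), S(f_2,h_5), S(f_3,h_5), S(h_4,h_5)) all reduce to 0 modulo the current basis, so we have a Gröbner basis.
Inter-reduce: drop elements whose leading term is divisible by another's, tail-reduce, and make monic.
Reduced Gröbner basis: {w^3 - w + 1, u + w - 1, v - 2w + 1}.
Label its elements g_1 = w^3 - w + 1, g_2 = u + w - 1, g_3 = v - 2w + 1.

Reduce p = -u^2 - w^2 + 2u - 2v + 2w + 2 modulo G:
  leading term u^2: subtract (-u)·g_2 from -u^2 - w^2 + 2u - 2v + 2w + 2 → uw - w^2 + u - 2v + 2w + 2
  leading term uw: subtract (w)·g_2 from uw - w^2 + u - 2v + 2w + 2 → -2w^2 + u - 2v - 2w + 2
  leading term w^2: no divisor's leading term divides it; move -2w^2 to the remainder.
  leading term u: subtract (1)·g_2 from u - 2v - 2w + 2 → -2v + 2w - 2
  leading term v: subtract (-2)·g_3 from -2v + 2w - 2 → -2w
  leading term w: no divisor's leading term divides it; move -2w to the remainder.
  normal form = -2w^2 - 2w.
The normal form is nonzero, so p ∉ I. Since p minus its normal form lies in I, I + (p) = I + (r) where r = -2w^2 - 2w; decide whether this ideal is the whole ring.
Run Buchberger on G together with r (pairs among the g_i already reduce to 0 since G is a Gröbner basis):
g_1 = w^3 - w + 1, LT = w^3.
g_2 = u + w - 1, LT = u.
g_3 = v - 2w + 1, LT = v.
r = -2w^2 - 2w, LT = w^2.

S(g_1,r): lcm = w^3. S = -w^2 - w + 1.
  reduce S modulo (g_1, g_2, g_3, r):
  remainder 1 ≠ 0; add m_5 = 1 to the basis.

The other S-polynomials (S(g_1,g_2), S(g_1,g_3), S(g_2,g_3), S(g_2,r), S(g_3,r), S(g_1,m_5), S(g_2,m_5), S(g_3,m_5), S(r,m_5)) all reduce to 0 modulo the current basis, so we have a Gröbner basis.
Inter-reduce: drop elements whose leading term is divisible by another's, tail-reduce, and make monic.
Reduced Gröbner basis: {1}.
The reduced Gröbner basis of I + (p) is {1}: the ideal is the whole ring, so the enlarged system has no common solution — adjoining p is inconsistent.

Adjoining -u^2 - w^2 + 2u - 2v + 2w + 2 makes the ideal the whole ring: the system is inconsistent.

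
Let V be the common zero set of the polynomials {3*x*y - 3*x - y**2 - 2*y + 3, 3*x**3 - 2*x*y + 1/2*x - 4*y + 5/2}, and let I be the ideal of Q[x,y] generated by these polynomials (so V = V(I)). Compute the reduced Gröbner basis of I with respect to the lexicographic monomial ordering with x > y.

G = {x**3 - 1/2*x - 2/9*y**2 - 16/9*y + 3/2, x*y - x - 1/3*y**2 - 2/3*y + 1, y**4 + 2*y**3 - 57/2*y**2 + 159/2*y - 54}

f_1 = 3*x*y - 3*x - y**2 - 2*y + 3, LT = x*y.
f_2 = 3*x**3 - 2*x*y + 1/2*x - 4*y + 5/2, LT = x**3.

S(f_1,f_2): lcm = x**3*y. S = -x**3 - 1/3*x**2*y**2 - 2/3*x**2*y + x**2 + 2/3*x*y**2 - 1/6*x*y + 4/3*y**2 - 5/6*y.
  reduce S modulo (f_1, f_2):
  remainder -1/27*y**4 - 2/27*y**3 + 19/18*y**2 - 53/18*y + 2 ≠ 0; add g_3 = -1/27*y**4 - 2/27*y**3 + 19/18*y**2 - 53/18*y + 2 to the basis.

The other S-polynomials (S(f_1,g_3), S(f_2,g_3)) all reduce to 0 modulo the current basis, so we have a Gröbner basis.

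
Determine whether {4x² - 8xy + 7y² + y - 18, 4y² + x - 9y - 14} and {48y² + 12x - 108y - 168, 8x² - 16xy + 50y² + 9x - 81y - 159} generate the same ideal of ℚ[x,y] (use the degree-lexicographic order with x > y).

For a fixed monomial order, each ideal has a unique reduced Gröbner basis; comparing bases decides equality.
Buchberger on the first generating set:
f_1 = 4x² - 8xy + 7y² + y - 18, LT = x².
f_2 = 4y² + x - 9y - 14, LT = y².

The S-polynomials (S(f_1,f_2)) all reduce to 0 modulo the current basis, so we have a Gröbner basis.
Inter-reduce: drop elements whose leading term is divisible by another's, tail-reduce, and make monic.
Reduced Gröbner basis: {x² - 2xy - 7/16x + 67/16y + 13/8, y² + ¼x - 9/4y - 7/2}.

Buchberger on the second generating set:
h_1 = 48y² + 12x - 108y - 168, LT = y².
h_2 = 8x² - 16xy + 50y² + 9x - 81y - 159, LT = x².

The S-polynomials (S(h_1,h_2)) all reduce to 0 modulo the current basis, so we have a Gröbner basis.
Inter-reduce: drop elements whose leading term is divisible by another's, tail-reduce, and make monic.
Reduced Gröbner basis: {x² - 2xy - 7/16x + 63/16y + 2, y² + ¼x - 9/4y - 7/2}.

Since the reduced bases disagree, the two ideals are not the same.

No, the ideals differ.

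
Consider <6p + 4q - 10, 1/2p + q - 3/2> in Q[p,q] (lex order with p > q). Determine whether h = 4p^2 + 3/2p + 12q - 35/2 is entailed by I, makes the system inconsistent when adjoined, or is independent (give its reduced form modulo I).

First compute the reduced Gröbner basis of I by Buchberger's algorithm.
f_1 = 6p + 4q - 10, LT = p.
f_2 = 1/2p + q - 3/2, LT = p.

S(f_1,f_2): lcm = p. S = -4/3q + 4/3.
  leading term q: no divisor's leading term divides it; move -4/3q to the remainder.
  leading term 1: no divisor's leading term divides it; move 4/3 to the remainder.
  remainder -4/3q + 4/3 ≠ 0; add k_3 = -4/3q + 4/3 to the basis.

The other S-polynomials (S(f_1,k_3), S(f_2,k_3)) all reduce to 0 modulo the current basis, so we have a Gröbner basis.
Inter-reduce: drop elements whose leading term is divisible by another's, tail-reduce, and make monic.
Reduced Gröbner basis: {p - 1, q - 1}.
Label its elements g_1 = p - 1, g_2 = q - 1.

Reduce h = 4p^2 + 3/2p + 12q - 35/2 modulo G:
  leading term p^2: subtract (4p)·g_1 from 4p^2 + 3/2p + 12q - 35/2 → 11/2p + 12q - 35/2
  leading term p: subtract (11/2)·g_1 from 11/2p + 12q - 35/2 → 12q - 12
  leading term q: subtract (12)·g_2 from 12q - 12 → 0
  normal form = 0.
Since the normal form is 0, h ∈ I.

Ideal membership is decidable via reduction modulo a Gröbner basis.

4p^2 + 3/2p + 12q - 35/2 lies in I (it reduces to 0).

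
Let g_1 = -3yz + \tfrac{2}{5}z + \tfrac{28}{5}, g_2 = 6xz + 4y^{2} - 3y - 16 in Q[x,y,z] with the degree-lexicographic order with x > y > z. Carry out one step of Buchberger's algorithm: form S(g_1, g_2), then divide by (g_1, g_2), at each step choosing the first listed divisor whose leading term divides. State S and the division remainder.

lcm(LM(g_1), LM(g_2)) = xyz.
S = (lcm/LT(g_1))·g_1 − (lcm/LT(g_2))·g_2 = -\tfrac{2}{3}y^{3} - \tfrac{2}{15}xz + \tfrac{1}{2}y^{2} - \tfrac{28}{15}x + \tfrac{8}{3}y.
Reduce S modulo (g_1, g_2) in that order:
  leading term y^{3}: no divisor's leading term divides it; move -\tfrac{2}{3}y^{3} to the remainder.
  leading term xz: subtract (-\tfrac{1}{45})·g_2 from -\tfrac{2}{15}xz + \tfrac{1}{2}y^{2} - \tfrac{28}{15}x + \tfrac{8}{3}y → \tfrac{53}{90}y^{2} - \tfrac{28}{15}x + \tfrac{13}{5}y - \tfrac{16}{45}
  leading term y^{2}: no divisor's leading term divides it; move \tfrac{53}{90}y^{2} to the remainder.
  leading term x: no divisor's leading term divides it; move -\tfrac{28}{15}x to the remainder.
  leading term y: no divisor's leading term divides it; move \tfrac{13}{5}y to the remainder.
  leading term 1: no divisor's leading term divides it; move -\tfrac{16}{45} to the remainder.
The remainder -\tfrac{2}{3}y^{3} + \tfrac{53}{90}y^{2} - \tfrac{28}{15}x + \tfrac{13}{5}y - \tfrac{16}{45} is nonzero, so it would be added as the next basis element.

S(g_1, g_2) = -\tfrac{2}{3}y^{3} - \tfrac{2}{15}xz + \tfrac{1}{2}y^{2} - \tfrac{28}{15}x + \tfrac{8}{3}y; remainder on division = -\tfrac{2}{3}y^{3} + \tfrac{53}{90}y^{2} - \tfrac{28}{15}x + \tfrac{13}{5}y - \tfrac{16}{45}.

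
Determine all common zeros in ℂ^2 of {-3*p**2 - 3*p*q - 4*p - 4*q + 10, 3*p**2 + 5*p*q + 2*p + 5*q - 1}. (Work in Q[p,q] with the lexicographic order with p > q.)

{(2, -1), (-23/6, 5/2), (-1, 11)}

Compute a lex Gröbner basis by Buchberger's algorithm.
f_1 = -3*p**2 - 3*p*q - 4*p - 4*q + 10, LT = p**2.
f_2 = 3*p**2 + 5*p*q + 2*p + 5*q - 1, LT = p**2.

S(f_1,f_2): lcm = p**2. S = -2/3*p*q + 2/3*p - 1/3*q - 3.
  reduce S modulo (f_1, f_2):
  remainder -2/3*p*q + 2/3*p - 1/3*q - 3 ≠ 0; add h_3 = -2/3*p*q + 2/3*p - 1/3*q - 3 to the basis.

S(f_1,h_3): lcm = p**2*q. S = p**2 + p*q**2 + 5/6*p*q - 9/2*p + 4/3*q**2 - 10/3*q.
  reduce S modulo (f_1, f_2, h_3):
  remainder -5*p + 5/6*q**2 - 115/12*q - 5/12 ≠ 0; add h_4 = -5*p + 5/6*q**2 - 115/12*q - 5/12 to the basis.

S(h_3,h_4): lcm = p*q. S = -p + 1/6*q**3 - 23/12*q**2 + 5/12*q + 9/2.
  reduce S modulo (f_1, f_2, h_3, h_4):
  remainder 1/6*q**3 - 25/12*q**2 + 7/3*q + 55/12 ≠ 0; add h_5 = 1/6*q**3 - 25/12*q**2 + 7/3*q + 55/12 to the basis.

The other S-polynomials (S(f_2,h_3), S(f_1,h_4), S(f_2,h_4), S(f_1,h_5), S(f_2,h_5), S(h_3,h_5), S(h_4,h_5)) all reduce to 0 modulo the current basis, so we have a Gröbner basis.
Inter-reduce: drop elements whose leading term is divisible by another's, tail-reduce, and make monic.
Reduced Gröbner basis: {p - 1/6*q**2 + 23/12*q + 1/12, q**3 - 25/2*q**2 + 14*q + 55/2}.

Since the basis is lex-ordered, q**3 - 25/2*q**2 + 14*q + 55/2 is univariate in q. Its roots are {-1, 5/2, 11}. Back-substituting each root into the other basis elements fixes the other coordinates.
  q = -1: the earlier basis element becomes p - 2 = 0, giving p = 2 — point (2, -1).
  q = 5/2: the earlier basis element becomes p + 23/6 = 0, giving p = -23/6 — point (-23/6, 5/2).
  q = 11: the earlier basis element becomes p + 1 = 0, giving p = -1 — point (-1, 11).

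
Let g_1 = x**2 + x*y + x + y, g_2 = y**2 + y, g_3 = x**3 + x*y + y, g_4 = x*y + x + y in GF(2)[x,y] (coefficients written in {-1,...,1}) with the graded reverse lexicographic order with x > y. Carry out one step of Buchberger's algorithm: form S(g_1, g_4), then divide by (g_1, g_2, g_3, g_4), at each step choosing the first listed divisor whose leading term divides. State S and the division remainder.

S(g_1, g_4) = x*y**2 + x**2 + y**2; remainder on division = x.

lcm(LM(g_1), LM(g_4)) = x**2*y.
S = (lcm/LT(g_1))·g_1 − (lcm/LT(g_4))·g_4 = x*y**2 + x**2 + y**2.
Reduce S modulo (g_1, g_2, g_3, g_4) in that order:
  leading term x*y**2: subtract (x)·g_2 from x*y**2 + x**2 + y**2 → x**2 + x*y + y**2
  leading term x**2: subtract (1)·g_1 from x**2 + x*y + y**2 → y**2 + x + y
  leading term y**2: subtract (1)·g_2 from y**2 + x + y → x
  leading term x: no divisor's leading term divides it; move x to the remainder.
The remainder x is nonzero, so it would be added as the next basis element.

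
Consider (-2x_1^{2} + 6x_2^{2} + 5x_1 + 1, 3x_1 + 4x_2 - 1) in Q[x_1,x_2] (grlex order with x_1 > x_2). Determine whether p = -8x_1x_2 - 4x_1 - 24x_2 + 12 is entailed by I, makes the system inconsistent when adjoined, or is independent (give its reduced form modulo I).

First compute the reduced Gröbner basis of I by Buchberger's algorithm.
f_1 = -2x_1^{2} + 6x_2^{2} + 5x_1 + 1, LT = x_1^{2}.
f_2 = 3x_1 + 4x_2 - 1, LT = x_1.

S(f_1,f_2): lcm = x_1^{2}. S = -\tfrac{4}{3}x_1x_2 - 3x_2^{2} - \tfrac{13}{6}x_1 - \tfrac{1}{2}.
  reduce S modulo (f_1, f_2):
  remainder -\tfrac{11}{9}x_2^{2} + \tfrac{22}{9}x_2 - \tfrac{11}{9} ≠ 0; add h_3 = -\tfrac{11}{9}x_2^{2} + \tfrac{22}{9}x_2 - \tfrac{11}{9} to the basis.

The other S-polynomials (S(f_1,h_3), S(f_2,h_3)) all reduce to 0 modulo the current basis, so we have a Gröbner basis.
Inter-reduce: drop elements whose leading term is divisible by another's, tail-reduce, and make monic.
Reduced Gröbner basis: {x_2^{2} - 2x_2 + 1, x_1 + \tfrac{4}{3}x_2 - \tfrac{1}{3}}.
Label its elements g_1 = x_2^{2} - 2x_2 + 1, g_2 = x_1 + \tfrac{4}{3}x_2 - \tfrac{1}{3}.

Reduce p = -8x_1x_2 - 4x_1 - 24x_2 + 12 modulo G:
  leading term x_1x_2: subtract (-8x_2)·g_2 from -8x_1x_2 - 4x_1 - 24x_2 + 12 → \tfrac{32}{3}x_2^{2} - 4x_1 - \tfrac{80}{3}x_2 + 12
  leading term x_2^{2}: subtract (\tfrac{32}{3})·g_1 from \tfrac{32}{3}x_2^{2} - 4x_1 - \tfrac{80}{3}x_2 + 12 → -4x_1 - \tfrac{16}{3}x_2 + \tfrac{4}{3}
  leading term x_1: subtract (-4)·g_2 from -4x_1 - \tfrac{16}{3}x_2 + \tfrac{4}{3} → 0
  normal form = 0.
Since the normal form is 0, p ∈ I.

-8x_1x_2 - 4x_1 - 24x_2 + 12 lies in I (it reduces to 0).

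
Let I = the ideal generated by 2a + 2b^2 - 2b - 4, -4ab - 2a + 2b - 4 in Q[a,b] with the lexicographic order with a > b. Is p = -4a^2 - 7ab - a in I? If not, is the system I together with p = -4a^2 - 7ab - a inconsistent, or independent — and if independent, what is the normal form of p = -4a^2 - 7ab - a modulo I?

First compute the reduced Gröbner basis of I by Buchberger's algorithm.
f_1 = 2a + 2b^2 - 2b - 4, LT = a.
f_2 = -4ab - 2a + 2b - 4, LT = ab.

S(f_1,f_2): lcm = ab. S = -1/2a + b^3 - b^2 - 3/2b - 1.
  reduce S modulo (f_1, f_2):
  remainder b^3 - 1/2b^2 - 2b - 2 ≠ 0; add h_3 = b^3 - 1/2b^2 - 2b - 2 to the basis.

The other S-polynomials (S(f_1,h_3), S(f_2,h_3)) all reduce to 0 modulo the current basis, so we have a Gröbner basis.
Inter-reduce: drop elements whose leading term is divisible by another's, tail-reduce, and make monic.
Reduced Gröbner basis: {a + b^2 - b - 2, b^3 - 1/2b^2 - 2b - 2}.
Label its elements g_1 = a + b^2 - b - 2, g_2 = b^3 - 1/2b^2 - 2b - 2.

Reduce p = -4a^2 - 7ab - a modulo G:
  leading term a^2: subtract (-4a)·g_1 from -4a^2 - 7ab - a → 4ab^2 - 11ab - 9a
  leading term ab^2: subtract (4b^2)·g_1 from 4ab^2 - 11ab - 9a → -11ab - 9a - 4b^4 + 4b^3 + 8b^2
  leading term ab: subtract (-11b)·g_1 from -11ab - 9a - 4b^4 + 4b^3 + 8b^2 → -9a - 4b^4 + 15b^3 - 3b^2 - 22b
  leading term a: subtract (-9)·g_1 from -9a - 4b^4 + 15b^3 - 3b^2 - 22b → -4b^4 + 15b^3 + 6b^2 - 31b - 18
  leading term b^4: subtract (-4b)·g_2 from -4b^4 + 15b^3 + 6b^2 - 31b - 18 → 13b^3 - 2b^2 - 39b - 18
  leading term b^3: subtract (13)·g_2 from 13b^3 - 2b^2 - 39b - 18 → 9/2b^2 - 13b + 8
  leading term b^2: no divisor's leading term divides it; move 9/2b^2 to the remainder.
  leading term b: no divisor's leading term divides it; move -13b to the remainder.
  leading term 1: no divisor's leading term divides it; move 8 to the remainder.
  normal form = 9/2b^2 - 13b + 8.
The normal form is nonzero, so p ∉ I. Since p minus its normal form lies in I, I + (p) = I + (r) where r = 9/2b^2 - 13b + 8; decide whether this ideal is the whole ring.
Run Buchberger on G together with r (pairs among the g_i already reduce to 0 since G is a Gröbner basis):
g_1 = a + b^2 - b - 2, LT = a.
g_2 = b^3 - 1/2b^2 - 2b - 2, LT = b^3.
r = 9/2b^2 - 13b + 8, LT = b^2.

S(g_2,r): lcm = b^3. S = 43/18b^2 - 34/9b - 2.
  reduce S modulo (g_1, g_2, r):
  remainder 253/81b - 506/81 ≠ 0; add m_4 = 253/81b - 506/81 to the basis.

The other S-polynomials (S(g_1,g_2), S(g_1,r), S(g_1,m_4), S(g_2,m_4), S(r,m_4)) all reduce to 0 modulo the current basis, so we have a Gröbner basis.
Inter-reduce: drop elements whose leading term is divisible by another's, tail-reduce, and make monic.
Reduced Gröbner basis: {a, b - 2}.
The reduced Gröbner basis of I + (p) is {a, b - 2} ≠ {1}, a proper ideal, so the enlarged system stays consistent: p is independent of I, with normal form 9/2b^2 - 13b + 8.

-4a^2 - 7ab - a is independent of I; its normal form modulo I is 9/2b^2 - 13b + 8.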